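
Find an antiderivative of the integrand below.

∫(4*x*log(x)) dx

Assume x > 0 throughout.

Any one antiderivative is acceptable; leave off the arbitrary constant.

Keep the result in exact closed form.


Answer: 2*x**2*log(x) - x**2.


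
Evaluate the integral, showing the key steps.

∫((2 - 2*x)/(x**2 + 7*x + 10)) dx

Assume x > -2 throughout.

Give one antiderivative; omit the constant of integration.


Step 1. Decompose ∫((2 - 2*x)/(x**2 + 7*x + 10)) dx by partial fractions, (2 - 2*x)/(x**2 + 7*x + 10) = -4/(x + 5) + 2/(x + 2): now ∫(2/(x + 2)) dx + ∫(-4/(x + 5)) dx.
Step 2. Evaluate the standard form [assuming x > -5]: now -4*log(x + 5) + ∫(2/(x + 2)) dx.
Step 3. Evaluate the standard form [assuming x > -2]: now 2*log(x + 2) - 4*log(x + 5).
Answer: 2*log(x + 2) - 4*log(x + 5).


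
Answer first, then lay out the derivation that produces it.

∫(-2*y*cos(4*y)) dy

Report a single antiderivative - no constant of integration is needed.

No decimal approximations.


The answer is -y*sin(4*y)/2 - cos(4*y)/8.
Step 1. Integrate ∫(-2*y*cos(4*y)) dy by parts with u = y, dv = (-2*cos(4*y)) dy, so v = -sin(4*y)/2: now -y*sin(4*y)/2 + ∫(sin(4*y)/2) dy.
Step 2. Evaluate the standard form: now -y*sin(4*y)/2 - cos(4*y)/8.
Answer: -y*sin(4*y)/2 - cos(4*y)/8.


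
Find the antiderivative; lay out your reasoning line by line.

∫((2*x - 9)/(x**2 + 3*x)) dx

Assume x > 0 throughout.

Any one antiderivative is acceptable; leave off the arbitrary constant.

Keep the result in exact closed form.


Step 1. Decompose ∫((2*x - 9)/(x**2 + 3*x)) dx by partial fractions, (2*x - 9)/(x**2 + 3*x) = 5/(x + 3) - 3/x: now ∫(-3/x) dx + ∫(5/(x + 3)) dx.
Step 2. Evaluate the standard form [assuming x > 0]: now -3*log(x) + ∫(5/(x + 3)) dx.
Step 3. Evaluate the standard form [assuming x > -3]: now -3*log(x) + 5*log(x + 3).
Answer: -3*log(x) + 5*log(x + 3).


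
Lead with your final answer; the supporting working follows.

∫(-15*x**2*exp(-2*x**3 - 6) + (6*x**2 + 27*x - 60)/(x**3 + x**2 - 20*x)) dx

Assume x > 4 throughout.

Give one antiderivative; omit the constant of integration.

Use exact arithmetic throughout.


The answer is 5*exp(-2*x**3 - 6)/2 + 3*log(x) + 4*log(x - 4) - log(x + 5).
Step 1. Rewrite: now ∫(-15*x**2*exp(-2*x**3 - 6)) dx + ∫((6*x**2 + 27*x - 60)/(x**3 + x**2 - 20*x)) dx.
Step 2. Substitute u = x**3 + 3, turning ∫(-15*x**2*exp(-2*x**3 - 6)) dx into ∫(-5*exp(-2*u)) du: now ∫((6*x**2 + 27*x - 60)/(x**3 + x**2 - 20*x)) dx + ∫(-5*exp(-2*u)) du.
Step 3. Evaluate the standard form: now ∫((6*x**2 + 27*x - 60)/(x**3 + x**2 - 20*x)) dx + 5*exp(-2*u)/2.
Step 4. Substitute back u = x**3 + 3: now 5*exp(-2*x**3 - 6)/2 + ∫((6*x**2 + 27*x - 60)/(x**3 + x**2 - 20*x)) dx.
Step 5. Decompose ∫((6*x**2 + 27*x - 60)/(x**3 + x**2 - 20*x)) dx by partial fractions, (6*x**2 + 27*x - 60)/(x**3 + x**2 - 20*x) = -1/(x + 5) + 4/(x - 4) + 3/x: now 5*exp(-2*x**3 - 6)/2 + ∫(3/x) dx + ∫(4/(x - 4)) dx + ∫(-1/(x + 5)) dx.
Step 6. Evaluate the standard form [assuming x > 0]: now 5*exp(-2*x**3 - 6)/2 + 3*log(x) + ∫(4/(x - 4)) dx + ∫(-1/(x + 5)) dx.
Step 7. Evaluate the standard form [assuming x > 4]: now 5*exp(-2*x**3 - 6)/2 + 3*log(x) + 4*log(x - 4) + ∫(-1/(x + 5)) dx.
Step 8. Evaluate the standard form [assuming x > -5]: now 5*exp(-2*x**3 - 6)/2 + 3*log(x) + 4*log(x - 4) - log(x + 5).
Answer: 5*exp(-2*x**3 - 6)/2 + 3*log(x) + 4*log(x - 4) - log(x + 5).


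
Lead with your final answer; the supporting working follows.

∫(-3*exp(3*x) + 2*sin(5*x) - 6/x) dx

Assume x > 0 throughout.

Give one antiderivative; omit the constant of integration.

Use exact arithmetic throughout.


The answer is -exp(3*x) - 6*log(x) - 2*cos(5*x)/5.
Step 1. Rewrite: now ∫(-6/x) dx + ∫(-3*exp(3*x)) dx + ∫(2*sin(5*x)) dx.
Step 2. Evaluate the standard form [assuming x > 0]: now -6*log(x) + ∫(-3*exp(3*x)) dx + ∫(2*sin(5*x)) dx.
Step 3. Evaluate the standard form: now -exp(3*x) - 6*log(x) + ∫(2*sin(5*x)) dx.
Step 4. Evaluate the standard form: now -exp(3*x) - 6*log(x) - 2*cos(5*x)/5.
Answer: -exp(3*x) - 6*log(x) - 2*cos(5*x)/5.


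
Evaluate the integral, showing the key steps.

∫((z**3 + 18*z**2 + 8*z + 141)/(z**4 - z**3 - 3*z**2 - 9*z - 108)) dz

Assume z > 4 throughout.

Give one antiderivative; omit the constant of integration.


Step 1. Decompose ∫((z**3 + 18*z**2 + 8*z + 141)/(z**4 - z**3 - 3*z**2 - 9*z - 108)) dz by partial fractions, (z**3 + 18*z**2 + 8*z + 141)/(z**4 - z**3 - 3*z**2 - 9*z - 108) = 1/(z**2 + 9) - 2/(z + 3) + 3/(z - 4): now ∫(3/(z - 4)) dz + ∫(-2/(z + 3)) dz + ∫(1/(z**2 + 9)) dz.
Step 2. Evaluate the standard form [assuming z > 4]: now 3*log(z - 4) + ∫(-2/(z + 3)) dz + ∫(1/(z**2 + 9)) dz.
Step 3. Evaluate the standard form [assuming z > -3]: now 3*log(z - 4) - 2*log(z + 3) + ∫(1/(z**2 + 9)) dz.
Step 4. Evaluate the standard form: now 3*log(z - 4) - 2*log(z + 3) + atan(z/3)/3.
Answer: 3*log(z - 4) - 2*log(z + 3) + atan(z/3)/3.


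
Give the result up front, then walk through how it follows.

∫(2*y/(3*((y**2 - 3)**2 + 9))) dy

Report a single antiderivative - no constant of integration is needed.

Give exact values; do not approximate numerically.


The answer is atan(y**2/3 - 1)/9.
Step 1. Substitute u = y**2 - 3, turning ∫(2*y/(3*((y**2 - 3)**2 + 9))) dy into ∫(1/(3*(u**2 + 9))) du: now ∫(1/(3*(u**2 + 9))) du.
Step 2. Evaluate the standard form: now atan(u/3)/9.
Step 3. Substitute back u = y**2 - 3: now atan(y**2/3 - 1)/9.
Answer: atan(y**2/3 - 1)/9.


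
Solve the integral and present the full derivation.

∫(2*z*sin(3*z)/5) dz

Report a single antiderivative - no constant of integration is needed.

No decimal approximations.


Step 1. Integrate ∫(2*z*sin(3*z)/5) dz by parts with u = z, dv = (2*sin(3*z)/5) dz, so v = -2*cos(3*z)/15: now -2*z*cos(3*z)/15 + ∫(2*cos(3*z)/15) dz.
Step 2. Evaluate the standard form: now -2*z*cos(3*z)/15 + 2*sin(3*z)/45.
Answer: -2*z*cos(3*z)/15 + 2*sin(3*z)/45.


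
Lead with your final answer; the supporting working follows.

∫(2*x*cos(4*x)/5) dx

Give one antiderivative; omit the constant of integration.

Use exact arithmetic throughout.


The answer is x*sin(4*x)/10 + cos(4*x)/40.
Step 1. Integrate ∫(2*x*cos(4*x)/5) dx by parts with u = x, dv = (2*cos(4*x)/5) dx, so v = sin(4*x)/10: now x*sin(4*x)/10 + ∫(-sin(4*x)/10) dx.
Step 2. Evaluate the standard form: now x*sin(4*x)/10 + cos(4*x)/40.
Answer: x*sin(4*x)/10 + cos(4*x)/40.


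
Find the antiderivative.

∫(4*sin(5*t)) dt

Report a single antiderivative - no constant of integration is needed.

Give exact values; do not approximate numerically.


Answer: -4*cos(5*t)/5.


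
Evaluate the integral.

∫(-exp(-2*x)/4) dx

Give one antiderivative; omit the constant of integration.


Answer: exp(-2*x)/8.


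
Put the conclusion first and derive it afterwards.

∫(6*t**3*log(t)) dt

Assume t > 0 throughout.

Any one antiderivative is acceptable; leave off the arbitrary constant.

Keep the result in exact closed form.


The answer is 3*t**4*log(t)/2 - 3*t**4/8.
Step 1. Integrate ∫(6*t**3*log(t)) dt by parts with u = log(t), dv = (6*t**3) dt, so v = 3*t**4/2 [assuming t > 0]: now 3*t**4*log(t)/2 + ∫(-3*t**3/2) dt.
Step 2. Evaluate the standard form: now 3*t**4*log(t)/2 - 3*t**4/8.
Answer: 3*t**4*log(t)/2 - 3*t**4/8.


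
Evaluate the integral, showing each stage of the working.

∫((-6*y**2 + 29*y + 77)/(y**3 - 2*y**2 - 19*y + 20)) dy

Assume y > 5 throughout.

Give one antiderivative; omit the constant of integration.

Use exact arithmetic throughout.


Step 1. Decompose ∫((-6*y**2 + 29*y + 77)/(y**3 - 2*y**2 - 19*y + 20)) dy by partial fractions, (-6*y**2 + 29*y + 77)/(y**3 - 2*y**2 - 19*y + 20) = -3/(y + 4) - 5/(y - 1) + 2/(y - 5): now ∫(2/(y - 5)) dy + ∫(-5/(y - 1)) dy + ∫(-3/(y + 4)) dy.
Step 2. Evaluate the standard form [assuming y > -4]: now -3*log(y + 4) + ∫(2/(y - 5)) dy + ∫(-5/(y - 1)) dy.
Step 3. Evaluate the standard form [assuming y > 1]: now -5*log(y - 1) - 3*log(y + 4) + ∫(2/(y - 5)) dy.
Step 4. Evaluate the standard form [assuming y > 5]: now 2*log(y - 5) - 5*log(y - 1) - 3*log(y + 4).
Answer: 2*log(y - 5) - 5*log(y - 1) - 3*log(y + 4).


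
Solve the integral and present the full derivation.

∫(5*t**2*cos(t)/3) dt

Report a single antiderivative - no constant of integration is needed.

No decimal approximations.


Step 1. Integrate ∫(5*t**2*cos(t)/3) dt by parts with u = t**2, dv = (5*cos(t)/3) dt, so v = 5*sin(t)/3: now 5*t**2*sin(t)/3 + ∫(-10*t*sin(t)/3) dt.
Step 2. Integrate ∫(-10*t*sin(t)/3) dt by parts with u = t, dv = (-10*sin(t)/3) dt, so v = 10*cos(t)/3: now 5*t**2*sin(t)/3 + 10*t*cos(t)/3 + ∫(-10*cos(t)/3) dt.
Step 3. Evaluate the standard form: now 5*t**2*sin(t)/3 + 10*t*cos(t)/3 - 10*sin(t)/3.
Answer: 5*t**2*sin(t)/3 + 10*t*cos(t)/3 - 10*sin(t)/3.


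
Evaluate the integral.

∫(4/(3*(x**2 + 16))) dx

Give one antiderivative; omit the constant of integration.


Answer: atan(x/4)/3.


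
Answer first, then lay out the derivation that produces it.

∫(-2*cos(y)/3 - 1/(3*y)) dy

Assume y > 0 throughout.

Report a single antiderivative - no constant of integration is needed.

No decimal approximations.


The answer is -log(y)/3 - 2*sin(y)/3.
Step 1. Rewrite: now ∫(-1/(3*y)) dy + ∫(-2*cos(y)/3) dy.
Step 2. Evaluate the standard form [assuming y > 0]: now -log(y)/3 + ∫(-2*cos(y)/3) dy.
Step 3. Evaluate the standard form: now -log(y)/3 - 2*sin(y)/3.
Answer: -log(y)/3 - 2*sin(y)/3.


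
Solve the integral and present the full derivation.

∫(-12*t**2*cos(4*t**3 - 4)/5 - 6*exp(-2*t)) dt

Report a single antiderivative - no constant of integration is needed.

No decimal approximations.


Step 1. Rewrite: now ∫(-12*t**2*cos(4*t**3 - 4)/5) dt + ∫(-6*exp(-2*t)) dt.
Step 2. Evaluate the standard form: now ∫(-12*t**2*cos(4*t**3 - 4)/5) dt + 3*exp(-2*t).
Step 3. Substitute u = t**3 - 1, turning ∫(-12*t**2*cos(4*t**3 - 4)/5) dt into ∫(-4*cos(4*u)/5) du: now ∫(-4*cos(4*u)/5) du + 3*exp(-2*t).
Step 4. Evaluate the standard form: now -sin(4*u)/5 + 3*exp(-2*t).
Step 5. Substitute back u = t**3 - 1: now -sin(4*t**3 - 4)/5 + 3*exp(-2*t).
Answer: -sin(4*t**3 - 4)/5 + 3*exp(-2*t).


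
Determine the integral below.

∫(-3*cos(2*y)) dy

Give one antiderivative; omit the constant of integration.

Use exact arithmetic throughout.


Answer: -3*sin(2*y)/2.


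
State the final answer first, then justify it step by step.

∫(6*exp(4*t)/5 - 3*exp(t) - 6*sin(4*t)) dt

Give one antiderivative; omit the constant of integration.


The answer is 3*exp(4*t)/10 - 3*exp(t) + 3*cos(4*t)/2.
Step 1. Rewrite: now ∫(-3*exp(t)) dt + ∫(6*exp(4*t)/5) dt + ∫(-6*sin(4*t)) dt.
Step 2. Evaluate the standard form: now 3*cos(4*t)/2 + ∫(-3*exp(t)) dt + ∫(6*exp(4*t)/5) dt.
Step 3. Evaluate the standard form: now -3*exp(t) + 3*cos(4*t)/2 + ∫(6*exp(4*t)/5) dt.
Step 4. Evaluate the standard form: now 3*exp(4*t)/10 - 3*exp(t) + 3*cos(4*t)/2.
Answer: 3*exp(4*t)/10 - 3*exp(t) + 3*cos(4*t)/2.


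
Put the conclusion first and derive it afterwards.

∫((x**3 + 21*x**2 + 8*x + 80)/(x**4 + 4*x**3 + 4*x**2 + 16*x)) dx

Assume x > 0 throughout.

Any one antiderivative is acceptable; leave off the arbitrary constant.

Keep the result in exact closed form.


The answer is 5*log(x) - 4*log(x + 4) + atan(x/2)/2.
Step 1. Decompose ∫((x**3 + 21*x**2 + 8*x + 80)/(x**4 + 4*x**3 + 4*x**2 + 16*x)) dx by partial fractions, (x**3 + 21*x**2 + 8*x + 80)/(x**4 + 4*x**3 + 4*x**2 + 16*x) = 1/(x**2 + 4) - 4/(x + 4) + 5/x: now ∫(5/x) dx + ∫(-4/(x + 4)) dx + ∫(1/(x**2 + 4)) dx.
Step 2. Evaluate the standard form [assuming x > -4]: now -4*log(x + 4) + ∫(5/x) dx + ∫(1/(x**2 + 4)) dx.
Step 3. Evaluate the standard form [assuming x > 0]: now 5*log(x) - 4*log(x + 4) + ∫(1/(x**2 + 4)) dx.
Step 4. Evaluate the standard form: now 5*log(x) - 4*log(x + 4) + atan(x/2)/2.
Answer: 5*log(x) - 4*log(x + 4) + atan(x/2)/2.


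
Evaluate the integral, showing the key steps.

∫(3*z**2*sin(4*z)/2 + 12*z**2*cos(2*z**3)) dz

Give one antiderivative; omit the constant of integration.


Step 1. Rewrite: now ∫(3*z**2*sin(4*z)/2) dz + ∫(12*z**2*cos(2*z**3)) dz.
Step 2. Integrate ∫(3*z**2*sin(4*z)/2) dz by parts with u = z**2, dv = (3*sin(4*z)/2) dz, so v = -3*cos(4*z)/8: now -3*z**2*cos(4*z)/8 + ∫(3*z*cos(4*z)/4) dz + ∫(12*z**2*cos(2*z**3)) dz.
Step 3. Integrate ∫(3*z*cos(4*z)/4) dz by parts with u = z, dv = (3*cos(4*z)/4) dz, so v = 3*sin(4*z)/16: now -3*z**2*cos(4*z)/8 + 3*z*sin(4*z)/16 + ∫(12*z**2*cos(2*z**3)) dz + ∫(-3*sin(4*z)/16) dz.
Step 4. Evaluate the standard form: now -3*z**2*cos(4*z)/8 + 3*z*sin(4*z)/16 + 3*cos(4*z)/64 + ∫(12*z**2*cos(2*z**3)) dz.
Step 5. Substitute u = z**3, turning ∫(12*z**2*cos(2*z**3)) dz into ∫(4*cos(2*u)) du: now -3*z**2*cos(4*z)/8 + 3*z*sin(4*z)/16 + 3*cos(4*z)/64 + ∫(4*cos(2*u)) du.
Step 6. Evaluate the standard form: now -3*z**2*cos(4*z)/8 + 3*z*sin(4*z)/16 + 2*sin(2*u) + 3*cos(4*z)/64.
Step 7. Substitute back u = z**3: now -3*z**2*cos(4*z)/8 + 3*z*sin(4*z)/16 + 2*sin(2*z**3) + 3*cos(4*z)/64.
Answer: -3*z**2*cos(4*z)/8 + 3*z*sin(4*z)/16 + 2*sin(2*z**3) + 3*cos(4*z)/64.


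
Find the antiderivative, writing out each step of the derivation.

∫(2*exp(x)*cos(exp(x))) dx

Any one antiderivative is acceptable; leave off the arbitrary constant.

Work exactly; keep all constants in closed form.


Step 1. Substitute u = exp(x), turning ∫(2*exp(x)*cos(exp(x))) dx into ∫(2*cos(u)) du: now ∫(2*cos(u)) du.
Step 2. Evaluate the standard form: now 2*sin(u).
Step 3. Substitute back u = exp(x): now 2*sin(exp(x)).
Answer: 2*sin(exp(x)).


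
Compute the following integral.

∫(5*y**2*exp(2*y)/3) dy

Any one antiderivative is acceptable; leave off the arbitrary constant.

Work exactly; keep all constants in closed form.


Answer: 5*y**2*exp(2*y)/6 - 5*y*exp(2*y)/6 + 5*exp(2*y)/12.


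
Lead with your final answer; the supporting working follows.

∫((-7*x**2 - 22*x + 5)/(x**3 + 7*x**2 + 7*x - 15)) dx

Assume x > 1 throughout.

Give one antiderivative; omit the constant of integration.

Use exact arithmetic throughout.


The answer is -log(x - 1) - log(x + 3) - 5*log(x + 5).
Step 1. Decompose ∫((-7*x**2 - 22*x + 5)/(x**3 + 7*x**2 + 7*x - 15)) dx by partial fractions, (-7*x**2 - 22*x + 5)/(x**3 + 7*x**2 + 7*x - 15) = -5/(x + 5) - 1/(x + 3) - 1/(x - 1): now ∫(-1/(x - 1)) dx + ∫(-1/(x + 3)) dx + ∫(-5/(x + 5)) dx.
Step 2. Evaluate the standard form [assuming x > -5]: now -5*log(x + 5) + ∫(-1/(x - 1)) dx + ∫(-1/(x + 3)) dx.
Step 3. Evaluate the standard form [assuming x > 1]: now -log(x - 1) - 5*log(x + 5) + ∫(-1/(x + 3)) dx.
Step 4. Evaluate the standard form [assuming x > -3]: now -log(x - 1) - log(x + 3) - 5*log(x + 5).
Answer: -log(x - 1) - log(x + 3) - 5*log(x + 5).


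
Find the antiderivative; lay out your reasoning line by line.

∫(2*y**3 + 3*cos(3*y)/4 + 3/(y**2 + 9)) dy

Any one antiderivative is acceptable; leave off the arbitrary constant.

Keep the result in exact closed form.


Step 1. Rewrite: now ∫(2*y**3) dy + ∫(3/(y**2 + 9)) dy + ∫(3*cos(3*y)/4) dy.
Step 2. Evaluate the standard form: now y**4/2 + ∫(3/(y**2 + 9)) dy + ∫(3*cos(3*y)/4) dy.
Step 3. Evaluate the standard form: now y**4/2 + atan(y/3) + ∫(3*cos(3*y)/4) dy.
Step 4. Evaluate the standard form: now y**4/2 + sin(3*y)/4 + atan(y/3).
Answer: y**4/2 + sin(3*y)/4 + atan(y/3).


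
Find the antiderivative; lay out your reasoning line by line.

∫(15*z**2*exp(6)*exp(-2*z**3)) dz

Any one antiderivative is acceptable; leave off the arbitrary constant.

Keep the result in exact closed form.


Step 1. Substitute u = z**3 - 3, turning ∫(15*z**2*exp(6)*exp(-2*z**3)) dz into ∫(5*exp(-2*u)) du: now ∫(5*exp(-2*u)) du.
Step 2. Evaluate the standard form: now -5*exp(-2*u)/2.
Step 3. Substitute back u = z**3 - 3: now -5*exp(6 - 2*z**3)/2.
Answer: -5*exp(6 - 2*z**3)/2.


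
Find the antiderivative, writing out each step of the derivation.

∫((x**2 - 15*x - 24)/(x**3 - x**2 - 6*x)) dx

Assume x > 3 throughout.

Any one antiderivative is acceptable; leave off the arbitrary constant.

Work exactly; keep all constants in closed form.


Step 1. Decompose ∫((x**2 - 15*x - 24)/(x**3 - x**2 - 6*x)) dx by partial fractions, (x**2 - 15*x - 24)/(x**3 - x**2 - 6*x) = 1/(x + 2) - 4/(x - 3) + 4/x: now ∫(4/x) dx + ∫(-4/(x - 3)) dx + ∫(1/(x + 2)) dx.
Step 2. Evaluate the standard form [assuming x > 0]: now 4*log(x) + ∫(-4/(x - 3)) dx + ∫(1/(x + 2)) dx.
Step 3. Evaluate the standard form [assuming x > 3]: now 4*log(x) - 4*log(x - 3) + ∫(1/(x + 2)) dx.
Step 4. Evaluate the standard form [assuming x > -2]: now 4*log(x) - 4*log(x - 3) + log(x + 2).
Answer: 4*log(x) - 4*log(x - 3) + log(x + 2).


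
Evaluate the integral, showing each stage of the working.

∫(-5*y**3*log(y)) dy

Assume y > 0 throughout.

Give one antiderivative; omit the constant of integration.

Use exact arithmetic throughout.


Step 1. Integrate ∫(-5*y**3*log(y)) dy by parts with u = log(y), dv = (-5*y**3) dy, so v = -5*y**4/4 [assuming y > 0]: now -5*y**4*log(y)/4 + ∫(5*y**3/4) dy.
Step 2. Evaluate the standard form: now -5*y**4*log(y)/4 + 5*y**4/16.
Answer: -5*y**4*log(y)/4 + 5*y**4/16.


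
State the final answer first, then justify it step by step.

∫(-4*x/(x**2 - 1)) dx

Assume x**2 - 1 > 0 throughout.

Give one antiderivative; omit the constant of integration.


The answer is -2*log(x**2 - 1).
Step 1. Substitute u = x**2 - 1, turning ∫(-4*x/(x**2 - 1)) dx into ∫(-2/u) du: now ∫(-2/u) du.
Step 2. Evaluate the standard form [assuming u > 0]: now -2*log(u).
Step 3. Substitute back u = x**2 - 1: now -2*log(x**2 - 1).
Answer: -2*log(x**2 - 1).


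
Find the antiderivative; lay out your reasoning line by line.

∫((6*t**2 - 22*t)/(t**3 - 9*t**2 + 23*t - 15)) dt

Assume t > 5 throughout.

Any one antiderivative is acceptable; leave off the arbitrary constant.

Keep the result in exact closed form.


Step 1. Decompose ∫((6*t**2 - 22*t)/(t**3 - 9*t**2 + 23*t - 15)) dt by partial fractions, (6*t**2 - 22*t)/(t**3 - 9*t**2 + 23*t - 15) = -2/(t - 1) + 3/(t - 3) + 5/(t - 5): now ∫(5/(t - 5)) dt + ∫(3/(t - 3)) dt + ∫(-2/(t - 1)) dt.
Step 2. Evaluate the standard form [assuming t > 1]: now -2*log(t - 1) + ∫(5/(t - 5)) dt + ∫(3/(t - 3)) dt.
Step 3. Evaluate the standard form [assuming t > 5]: now 5*log(t - 5) - 2*log(t - 1) + ∫(3/(t - 3)) dt.
Step 4. Evaluate the standard form [assuming t > 3]: now 5*log(t - 5) + 3*log(t - 3) - 2*log(t - 1).
Answer: 5*log(t - 5) + 3*log(t - 3) - 2*log(t - 1).


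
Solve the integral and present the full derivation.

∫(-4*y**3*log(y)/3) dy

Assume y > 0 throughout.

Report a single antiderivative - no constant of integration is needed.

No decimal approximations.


Step 1. Integrate ∫(-4*y**3*log(y)/3) dy by parts with u = log(y), dv = (-4*y**3/3) dy, so v = -y**4/3 [assuming y > 0]: now -y**4*log(y)/3 + ∫(y**3/3) dy.
Step 2. Evaluate the standard form: now -y**4*log(y)/3 + y**4/12.
Answer: -y**4*log(y)/3 + y**4/12.


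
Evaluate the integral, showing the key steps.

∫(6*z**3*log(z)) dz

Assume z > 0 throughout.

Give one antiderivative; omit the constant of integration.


Step 1. Integrate ∫(6*z**3*log(z)) dz by parts with u = log(z), dv = (6*z**3) dz, so v = 3*z**4/2 [assuming z > 0]: now 3*z**4*log(z)/2 + ∫(-3*z**3/2) dz.
Step 2. Evaluate the standard form: now 3*z**4*log(z)/2 - 3*z**4/8.
Answer: 3*z**4*log(z)/2 - 3*z**4/8.


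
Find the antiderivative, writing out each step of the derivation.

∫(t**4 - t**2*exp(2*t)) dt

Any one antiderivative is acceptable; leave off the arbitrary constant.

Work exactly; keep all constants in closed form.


Step 1. Rewrite: now ∫(t**4) dt + ∫(-t**2*exp(2*t)) dt.
Step 2. Evaluate the standard form: now t**5/5 + ∫(-t**2*exp(2*t)) dt.
Step 3. Integrate ∫(-t**2*exp(2*t)) dt by parts with u = t**2, dv = (-exp(2*t)) dt, so v = -exp(2*t)/2: now t**5/5 - t**2*exp(2*t)/2 + ∫(t*exp(2*t)) dt.
Step 4. Integrate ∫(t*exp(2*t)) dt by parts with u = t, dv = (exp(2*t)) dt, so v = exp(2*t)/2: now t**5/5 - t**2*exp(2*t)/2 + t*exp(2*t)/2 + ∫(-exp(2*t)/2) dt.
Step 5. Evaluate the standard form: now t**5/5 - t**2*exp(2*t)/2 + t*exp(2*t)/2 - exp(2*t)/4.
Answer: t**5/5 - t**2*exp(2*t)/2 + t*exp(2*t)/2 - exp(2*t)/4.


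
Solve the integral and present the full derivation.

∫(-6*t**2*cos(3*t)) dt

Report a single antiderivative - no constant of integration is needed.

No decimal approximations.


Step 1. Integrate ∫(-6*t**2*cos(3*t)) dt by parts with u = t**2, dv = (-6*cos(3*t)) dt, so v = -2*sin(3*t): now -2*t**2*sin(3*t) + ∫(4*t*sin(3*t)) dt.
Step 2. Integrate ∫(4*t*sin(3*t)) dt by parts with u = t, dv = (4*sin(3*t)) dt, so v = -4*cos(3*t)/3: now -2*t**2*sin(3*t) - 4*t*cos(3*t)/3 + ∫(4*cos(3*t)/3) dt.
Step 3. Evaluate the standard form: now -2*t**2*sin(3*t) - 4*t*cos(3*t)/3 + 4*sin(3*t)/9.
Answer: -2*t**2*sin(3*t) - 4*t*cos(3*t)/3 + 4*sin(3*t)/9.


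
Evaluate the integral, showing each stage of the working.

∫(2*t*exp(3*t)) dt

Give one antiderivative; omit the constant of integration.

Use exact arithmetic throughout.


Step 1. Integrate ∫(2*t*exp(3*t)) dt by parts with u = t, dv = (2*exp(3*t)) dt, so v = 2*exp(3*t)/3: now 2*t*exp(3*t)/3 + ∫(-2*exp(3*t)/3) dt.
Step 2. Evaluate the standard form: now 2*t*exp(3*t)/3 - 2*exp(3*t)/9.
Answer: 2*t*exp(3*t)/3 - 2*exp(3*t)/9.


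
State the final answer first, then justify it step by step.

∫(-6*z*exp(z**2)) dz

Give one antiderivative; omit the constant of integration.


The answer is -3*exp(z**2).
Step 1. Substitute u = z**2, turning ∫(-6*z*exp(z**2)) dz into ∫(-3*exp(u)) du: now ∫(-3*exp(u)) du.
Step 2. Evaluate the standard form: now -3*exp(u).
Step 3. Substitute back u = z**2: now -3*exp(z**2).
Answer: -3*exp(z**2).


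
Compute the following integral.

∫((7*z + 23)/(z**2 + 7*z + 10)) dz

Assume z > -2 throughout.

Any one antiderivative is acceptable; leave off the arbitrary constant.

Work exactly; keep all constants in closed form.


Answer: 3*log(z + 2) + 4*log(z + 5).


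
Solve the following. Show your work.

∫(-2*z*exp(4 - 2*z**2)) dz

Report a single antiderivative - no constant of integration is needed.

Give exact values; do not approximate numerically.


Step 1. Substitute u = z**2 - 2, turning ∫(-2*z*exp(4 - 2*z**2)) dz into ∫(-exp(-2*u)) du: now ∫(-exp(-2*u)) du.
Step 2. Evaluate the standard form: now exp(-2*u)/2.
Step 3. Substitute back u = z**2 - 2: now exp(4 - 2*z**2)/2.
Answer: exp(4 - 2*z**2)/2.


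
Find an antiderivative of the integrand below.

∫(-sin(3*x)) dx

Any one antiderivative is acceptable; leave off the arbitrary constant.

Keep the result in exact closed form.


Answer: cos(3*x)/3.


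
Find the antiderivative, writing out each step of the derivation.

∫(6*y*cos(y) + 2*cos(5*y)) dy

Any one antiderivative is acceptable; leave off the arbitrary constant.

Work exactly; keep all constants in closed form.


Step 1. Rewrite: now ∫(6*y*cos(y)) dy + ∫(2*cos(5*y)) dy.
Step 2. Integrate ∫(6*y*cos(y)) dy by parts with u = y, dv = (6*cos(y)) dy, so v = 6*sin(y): now 6*y*sin(y) + ∫(-6*sin(y)) dy + ∫(2*cos(5*y)) dy.
Step 3. Evaluate the standard form: now 6*y*sin(y) + 6*cos(y) + ∫(2*cos(5*y)) dy.
Step 4. Evaluate the standard form: now 6*y*sin(y) + 2*sin(5*y)/5 + 6*cos(y).
Answer: 6*y*sin(y) + 2*sin(5*y)/5 + 6*cos(y).


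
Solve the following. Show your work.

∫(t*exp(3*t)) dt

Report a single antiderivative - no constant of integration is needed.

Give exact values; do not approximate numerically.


Step 1. Integrate ∫(t*exp(3*t)) dt by parts with u = t, dv = (exp(3*t)) dt, so v = exp(3*t)/3: now t*exp(3*t)/3 + ∫(-exp(3*t)/3) dt.
Step 2. Evaluate the standard form: now t*exp(3*t)/3 - exp(3*t)/9.
Answer: t*exp(3*t)/3 - exp(3*t)/9.


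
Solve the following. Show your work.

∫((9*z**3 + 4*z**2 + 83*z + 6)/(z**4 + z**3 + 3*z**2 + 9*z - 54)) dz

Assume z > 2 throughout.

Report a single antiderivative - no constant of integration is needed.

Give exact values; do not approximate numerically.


Step 1. Decompose ∫((9*z**3 + 4*z**2 + 83*z + 6)/(z**4 + z**3 + 3*z**2 + 9*z - 54)) dz by partial fractions, (9*z**3 + 4*z**2 + 83*z + 6)/(z**4 + z**3 + 3*z**2 + 9*z - 54) = 2/(z**2 + 9) + 5/(z + 3) + 4/(z - 2): now ∫(4/(z - 2)) dz + ∫(5/(z + 3)) dz + ∫(2/(z**2 + 9)) dz.
Step 2. Evaluate the standard form [assuming z > -3]: now 5*log(z + 3) + ∫(4/(z - 2)) dz + ∫(2/(z**2 + 9)) dz.
Step 3. Evaluate the standard form [assuming z > 2]: now 4*log(z - 2) + 5*log(z + 3) + ∫(2/(z**2 + 9)) dz.
Step 4. Evaluate the standard form: now 4*log(z - 2) + 5*log(z + 3) + 2*atan(z/3)/3.
Answer: 4*log(z - 2) + 5*log(z + 3) + 2*atan(z/3)/3.


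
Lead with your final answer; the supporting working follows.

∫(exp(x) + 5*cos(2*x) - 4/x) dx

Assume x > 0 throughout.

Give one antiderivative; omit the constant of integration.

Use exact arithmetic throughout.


The answer is exp(x) - 4*log(x) + 5*sin(2*x)/2.
Step 1. Rewrite: now ∫(-4/x) dx + ∫(exp(x)) dx + ∫(5*cos(2*x)) dx.
Step 2. Evaluate the standard form [assuming x > 0]: now -4*log(x) + ∫(exp(x)) dx + ∫(5*cos(2*x)) dx.
Step 3. Evaluate the standard form: now -4*log(x) + 5*sin(2*x)/2 + ∫(exp(x)) dx.
Step 4. Evaluate the standard form: now exp(x) - 4*log(x) + 5*sin(2*x)/2.
Answer: exp(x) - 4*log(x) + 5*sin(2*x)/2.


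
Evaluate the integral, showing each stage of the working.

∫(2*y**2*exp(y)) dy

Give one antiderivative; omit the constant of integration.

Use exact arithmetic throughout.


Step 1. Integrate ∫(2*y**2*exp(y)) dy by parts with u = y**2, dv = (2*exp(y)) dy, so v = 2*exp(y): now 2*y**2*exp(y) + ∫(-4*y*exp(y)) dy.
Step 2. Integrate ∫(-4*y*exp(y)) dy by parts with u = y, dv = (-4*exp(y)) dy, so v = -4*exp(y): now 2*y**2*exp(y) - 4*y*exp(y) + ∫(4*exp(y)) dy.
Step 3. Evaluate the standard form: now 2*y**2*exp(y) - 4*y*exp(y) + 4*exp(y).
Answer: 2*y**2*exp(y) - 4*y*exp(y) + 4*exp(y).


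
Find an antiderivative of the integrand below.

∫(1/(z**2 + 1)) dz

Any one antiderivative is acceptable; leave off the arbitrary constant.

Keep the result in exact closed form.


Answer: atan(z).


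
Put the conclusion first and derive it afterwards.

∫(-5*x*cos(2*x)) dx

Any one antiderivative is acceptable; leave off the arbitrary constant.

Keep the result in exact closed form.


The answer is -5*x*sin(2*x)/2 - 5*cos(2*x)/4.
Step 1. Integrate ∫(-5*x*cos(2*x)) dx by parts with u = x, dv = (-5*cos(2*x)) dx, so v = -5*sin(2*x)/2: now -5*x*sin(2*x)/2 + ∫(5*sin(2*x)/2) dx.
Step 2. Evaluate the standard form: now -5*x*sin(2*x)/2 - 5*cos(2*x)/4.
Answer: -5*x*sin(2*x)/2 - 5*cos(2*x)/4.


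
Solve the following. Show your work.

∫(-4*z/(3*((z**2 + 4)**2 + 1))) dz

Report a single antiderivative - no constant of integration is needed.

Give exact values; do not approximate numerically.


Step 1. Substitute u = z**2 + 4, turning ∫(-4*z/(3*((z**2 + 4)**2 + 1))) dz into ∫(-2/(3*(u**2 + 1))) du: now ∫(-2/(3*(u**2 + 1))) du.
Step 2. Evaluate the standard form: now -2*atan(u)/3.
Step 3. Substitute back u = z**2 + 4: now -2*atan(z**2 + 4)/3.
Answer: -2*atan(z**2 + 4)/3.


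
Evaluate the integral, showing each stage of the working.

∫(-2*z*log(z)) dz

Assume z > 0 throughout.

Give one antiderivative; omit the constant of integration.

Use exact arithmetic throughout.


Step 1. Integrate ∫(-2*z*log(z)) dz by parts with u = log(z), dv = (-2*z) dz, so v = -z**2 [assuming z > 0]: now -z**2*log(z) + ∫(z) dz.
Step 2. Evaluate the standard form: now -z**2*log(z) + z**2/2.
Answer: -z**2*log(z) + z**2/2.


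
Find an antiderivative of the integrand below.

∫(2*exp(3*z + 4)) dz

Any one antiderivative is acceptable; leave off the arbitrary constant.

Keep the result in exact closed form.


Answer: 2*exp(3*z + 4)/3.


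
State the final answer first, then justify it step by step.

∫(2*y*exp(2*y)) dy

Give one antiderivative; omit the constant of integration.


The answer is y*exp(2*y) - exp(2*y)/2.
Step 1. Integrate ∫(2*y*exp(2*y)) dy by parts with u = y, dv = (2*exp(2*y)) dy, so v = exp(2*y): now y*exp(2*y) + ∫(-exp(2*y)) dy.
Step 2. Evaluate the standard form: now y*exp(2*y) - exp(2*y)/2.
Answer: y*exp(2*y) - exp(2*y)/2.


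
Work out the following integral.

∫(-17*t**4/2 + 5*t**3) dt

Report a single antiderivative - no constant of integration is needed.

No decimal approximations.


Answer: -17*t**5/10 + 5*t**4/4.


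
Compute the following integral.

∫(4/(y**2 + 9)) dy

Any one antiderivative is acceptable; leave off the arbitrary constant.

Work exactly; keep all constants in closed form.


Answer: 4*atan(y/3)/3.


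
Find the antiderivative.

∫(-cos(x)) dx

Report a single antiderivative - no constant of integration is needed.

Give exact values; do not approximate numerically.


Answer: -sin(x).


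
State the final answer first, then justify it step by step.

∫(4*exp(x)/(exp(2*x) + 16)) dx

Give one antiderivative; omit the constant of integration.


The answer is atan(exp(x)/4).
Step 1. Substitute u = exp(x), turning ∫(4*exp(x)/(exp(2*x) + 16)) dx into ∫(4/(u**2 + 16)) du: now ∫(4/(u**2 + 16)) du.
Step 2. Evaluate the standard form: now atan(u/4).
Step 3. Substitute back u = exp(x): now atan(exp(x)/4).
Answer: atan(exp(x)/4).


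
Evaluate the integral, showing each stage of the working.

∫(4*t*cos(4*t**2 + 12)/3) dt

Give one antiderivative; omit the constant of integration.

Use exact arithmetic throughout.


Step 1. Substitute u = t**2 + 3, turning ∫(4*t*cos(4*t**2 + 12)/3) dt into ∫(2*cos(4*u)/3) du: now ∫(2*cos(4*u)/3) du.
Step 2. Evaluate the standard form: now sin(4*u)/6.
Step 3. Substitute back u = t**2 + 3: now sin(4*t**2 + 12)/6.
Answer: sin(4*t**2 + 12)/6.


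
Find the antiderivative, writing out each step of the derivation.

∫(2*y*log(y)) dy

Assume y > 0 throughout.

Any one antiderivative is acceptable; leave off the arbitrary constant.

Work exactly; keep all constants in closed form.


Step 1. Integrate ∫(2*y*log(y)) dy by parts with u = log(y), dv = (2*y) dy, so v = y**2 [assuming y > 0]: now y**2*log(y) + ∫(-y) dy.
Step 2. Evaluate the standard form: now y**2*log(y) - y**2/2.
Answer: y**2*log(y) - y**2/2.


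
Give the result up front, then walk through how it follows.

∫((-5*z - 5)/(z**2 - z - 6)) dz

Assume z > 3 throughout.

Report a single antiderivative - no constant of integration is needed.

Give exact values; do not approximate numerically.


The answer is -4*log(z - 3) - log(z + 2).
Step 1. Decompose ∫((-5*z - 5)/(z**2 - z - 6)) dz by partial fractions, (-5*z - 5)/(z**2 - z - 6) = -1/(z + 2) - 4/(z - 3): now ∫(-4/(z - 3)) dz + ∫(-1/(z + 2)) dz.
Step 2. Evaluate the standard form [assuming z > 3]: now -4*log(z - 3) + ∫(-1/(z + 2)) dz.
Step 3. Evaluate the standard form [assuming z > -2]: now -4*log(z - 3) - log(z + 2).
Answer: -4*log(z - 3) - log(z + 2).


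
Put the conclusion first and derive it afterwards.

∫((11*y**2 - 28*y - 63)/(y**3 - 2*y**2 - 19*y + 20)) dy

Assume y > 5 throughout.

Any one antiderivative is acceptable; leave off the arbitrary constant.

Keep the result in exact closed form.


The answer is 2*log(y - 5) + 4*log(y - 1) + 5*log(y + 4).
Step 1. Decompose ∫((11*y**2 - 28*y - 63)/(y**3 - 2*y**2 - 19*y + 20)) dy by partial fractions, (11*y**2 - 28*y - 63)/(y**3 - 2*y**2 - 19*y + 20) = 5/(y + 4) + 4/(y - 1) + 2/(y - 5): now ∫(2/(y - 5)) dy + ∫(4/(y - 1)) dy + ∫(5/(y + 4)) dy.
Step 2. Evaluate the standard form [assuming y > 5]: now 2*log(y - 5) + ∫(4/(y - 1)) dy + ∫(5/(y + 4)) dy.
Step 3. Evaluate the standard form [assuming y > -4]: now 2*log(y - 5) + 5*log(y + 4) + ∫(4/(y - 1)) dy.
Step 4. Evaluate the standard form [assuming y > 1]: now 2*log(y - 5) + 4*log(y - 1) + 5*log(y + 4).
Answer: 2*log(y - 5) + 4*log(y - 1) + 5*log(y + 4).


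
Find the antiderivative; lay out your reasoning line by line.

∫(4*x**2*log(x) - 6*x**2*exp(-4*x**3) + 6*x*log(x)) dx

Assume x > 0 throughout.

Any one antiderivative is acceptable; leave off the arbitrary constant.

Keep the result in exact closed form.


Step 1. Rewrite: now ∫(6*x*log(x)) dx + ∫(-6*x**2*exp(-4*x**3)) dx + ∫(4*x**2*log(x)) dx.
Step 2. Substitute u = x**3, turning ∫(-6*x**2*exp(-4*x**3)) dx into ∫(-2*exp(-4*u)) du: now ∫(6*x*log(x)) dx + ∫(4*x**2*log(x)) dx + ∫(-2*exp(-4*u)) du.
Step 3. Evaluate the standard form: now ∫(6*x*log(x)) dx + ∫(4*x**2*log(x)) dx + exp(-4*u)/2.
Step 4. Substitute back u = x**3: now ∫(6*x*log(x)) dx + ∫(4*x**2*log(x)) dx + exp(-4*x**3)/2.
Step 5. Integrate ∫(4*x**2*log(x)) dx by parts with u = log(x), dv = (4*x**2) dx, so v = 4*x**3/3 [assuming x > 0]: now 4*x**3*log(x)/3 + ∫(-4*x**2/3) dx + ∫(6*x*log(x)) dx + exp(-4*x**3)/2.
Step 6. Evaluate the standard form: now 4*x**3*log(x)/3 - 4*x**3/9 + ∫(6*x*log(x)) dx + exp(-4*x**3)/2.
Step 7. Integrate ∫(6*x*log(x)) dx by parts with u = log(x), dv = (6*x) dx, so v = 3*x**2 [assuming x > 0]: now 4*x**3*log(x)/3 - 4*x**3/9 + 3*x**2*log(x) + ∫(-3*x) dx + exp(-4*x**3)/2.
Step 8. Evaluate the standard form: now 4*x**3*log(x)/3 - 4*x**3/9 + 3*x**2*log(x) - 3*x**2/2 + exp(-4*x**3)/2.
Answer: 4*x**3*log(x)/3 - 4*x**3/9 + 3*x**2*log(x) - 3*x**2/2 + exp(-4*x**3)/2.


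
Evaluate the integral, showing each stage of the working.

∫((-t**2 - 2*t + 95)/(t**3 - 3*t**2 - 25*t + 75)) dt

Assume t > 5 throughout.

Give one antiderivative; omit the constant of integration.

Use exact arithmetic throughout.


Step 1. Decompose ∫((-t**2 - 2*t + 95)/(t**3 - 3*t**2 - 25*t + 75)) dt by partial fractions, (-t**2 - 2*t + 95)/(t**3 - 3*t**2 - 25*t + 75) = 1/(t + 5) - 5/(t - 3) + 3/(t - 5): now ∫(3/(t - 5)) dt + ∫(-5/(t - 3)) dt + ∫(1/(t + 5)) dt.
Step 2. Evaluate the standard form [assuming t > 5]: now 3*log(t - 5) + ∫(-5/(t - 3)) dt + ∫(1/(t + 5)) dt.
Step 3. Evaluate the standard form [assuming t > -5]: now 3*log(t - 5) + log(t + 5) + ∫(-5/(t - 3)) dt.
Step 4. Evaluate the standard form [assuming t > 3]: now 3*log(t - 5) - 5*log(t - 3) + log(t + 5).
Answer: 3*log(t - 5) - 5*log(t - 3) + log(t + 5).


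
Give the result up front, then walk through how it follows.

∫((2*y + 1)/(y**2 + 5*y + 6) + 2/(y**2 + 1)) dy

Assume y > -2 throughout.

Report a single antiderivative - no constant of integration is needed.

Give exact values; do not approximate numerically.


The answer is -3*log(y + 2) + 5*log(y + 3) + 2*atan(y).
Step 1. Rewrite: now ∫((2*y + 1)/(y**2 + 5*y + 6)) dy + ∫(2/(y**2 + 1)) dy.
Step 2. Decompose ∫((2*y + 1)/(y**2 + 5*y + 6)) dy by partial fractions, (2*y + 1)/(y**2 + 5*y + 6) = 5/(y + 3) - 3/(y + 2): now ∫(-3/(y + 2)) dy + ∫(5/(y + 3)) dy + ∫(2/(y**2 + 1)) dy.
Step 3. Evaluate the standard form [assuming y > -3]: now 5*log(y + 3) + ∫(-3/(y + 2)) dy + ∫(2/(y**2 + 1)) dy.
Step 4. Evaluate the standard form [assuming y > -2]: now -3*log(y + 2) + 5*log(y + 3) + ∫(2/(y**2 + 1)) dy.
Step 5. Evaluate the standard form: now -3*log(y + 2) + 5*log(y + 3) + 2*atan(y).
Answer: -3*log(y + 2) + 5*log(y + 3) + 2*atan(y).


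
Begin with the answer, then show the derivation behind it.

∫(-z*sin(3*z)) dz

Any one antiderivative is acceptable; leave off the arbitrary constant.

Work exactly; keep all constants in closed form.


The answer is z*cos(3*z)/3 - sin(3*z)/9.
Step 1. Integrate ∫(-z*sin(3*z)) dz by parts with u = z, dv = (-sin(3*z)) dz, so v = cos(3*z)/3: now z*cos(3*z)/3 + ∫(-cos(3*z)/3) dz.
Step 2. Evaluate the standard form: now z*cos(3*z)/3 - sin(3*z)/9.
Answer: z*cos(3*z)/3 - sin(3*z)/9.


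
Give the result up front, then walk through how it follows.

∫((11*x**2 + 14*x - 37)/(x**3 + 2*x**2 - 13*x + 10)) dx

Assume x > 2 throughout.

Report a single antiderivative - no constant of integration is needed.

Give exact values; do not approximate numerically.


The answer is 5*log(x - 2) + 2*log(x - 1) + 4*log(x + 5).
Step 1. Decompose ∫((11*x**2 + 14*x - 37)/(x**3 + 2*x**2 - 13*x + 10)) dx by partial fractions, (11*x**2 + 14*x - 37)/(x**3 + 2*x**2 - 13*x + 10) = 4/(x + 5) + 2/(x - 1) + 5/(x - 2): now ∫(5/(x - 2)) dx + ∫(2/(x - 1)) dx + ∫(4/(x + 5)) dx.
Step 2. Evaluate the standard form [assuming x > -5]: now 4*log(x + 5) + ∫(5/(x - 2)) dx + ∫(2/(x - 1)) dx.
Step 3. Evaluate the standard form [assuming x > 1]: now 2*log(x - 1) + 4*log(x + 5) + ∫(5/(x - 2)) dx.
Step 4. Evaluate the standard form [assuming x > 2]: now 5*log(x - 2) + 2*log(x - 1) + 4*log(x + 5).
Answer: 5*log(x - 2) + 2*log(x - 1) + 4*log(x + 5).


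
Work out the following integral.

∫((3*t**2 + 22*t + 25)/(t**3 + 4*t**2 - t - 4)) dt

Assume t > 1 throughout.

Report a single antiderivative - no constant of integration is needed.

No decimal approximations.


Answer: 5*log(t - 1) - log(t + 1) - log(t + 4).


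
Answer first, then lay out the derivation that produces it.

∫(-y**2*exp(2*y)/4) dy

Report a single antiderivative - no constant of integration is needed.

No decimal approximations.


The answer is -y**2*exp(2*y)/8 + y*exp(2*y)/8 - exp(2*y)/16.
Step 1. Integrate ∫(-y**2*exp(2*y)/4) dy by parts with u = y**2, dv = (-exp(2*y)/4) dy, so v = -exp(2*y)/8: now -y**2*exp(2*y)/8 + ∫(y*exp(2*y)/4) dy.
Step 2. Integrate ∫(y*exp(2*y)/4) dy by parts with u = y, dv = (exp(2*y)/4) dy, so v = exp(2*y)/8: now -y**2*exp(2*y)/8 + y*exp(2*y)/8 + ∫(-exp(2*y)/8) dy.
Step 3. Evaluate the standard form: now -y**2*exp(2*y)/8 + y*exp(2*y)/8 - exp(2*y)/16.
Answer: -y**2*exp(2*y)/8 + y*exp(2*y)/8 - exp(2*y)/16.


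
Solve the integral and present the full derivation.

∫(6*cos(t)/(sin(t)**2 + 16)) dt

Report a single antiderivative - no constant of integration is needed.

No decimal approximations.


Step 1. Substitute u = sin(t), turning ∫(6*cos(t)/(sin(t)**2 + 16)) dt into ∫(6/(u**2 + 16)) du: now ∫(6/(u**2 + 16)) du.
Step 2. Evaluate the standard form: now 3*atan(u/4)/2.
Step 3. Substitute back u = sin(t): now 3*atan(sin(t)/4)/2.
Answer: 3*atan(sin(t)/4)/2.


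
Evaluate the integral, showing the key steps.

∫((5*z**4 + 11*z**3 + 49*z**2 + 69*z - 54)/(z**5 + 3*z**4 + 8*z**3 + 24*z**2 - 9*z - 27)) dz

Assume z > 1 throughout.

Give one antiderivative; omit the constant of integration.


Step 1. Decompose ∫((5*z**4 + 11*z**3 + 49*z**2 + 69*z - 54)/(z**5 + 3*z**4 + 8*z**3 + 24*z**2 - 9*z - 27)) dz by partial fractions, (5*z**4 + 11*z**3 + 49*z**2 + 69*z - 54)/(z**5 + 3*z**4 + 8*z**3 + 24*z**2 - 9*z - 27) = 3/(z**2 + 9) + 2/(z + 3) + 2/(z + 1) + 1/(z - 1): now ∫(1/(z - 1)) dz + ∫(2/(z + 1)) dz + ∫(2/(z + 3)) dz + ∫(3/(z**2 + 9)) dz.
Step 2. Evaluate the standard form [assuming z > -1]: now 2*log(z + 1) + ∫(1/(z - 1)) dz + ∫(2/(z + 3)) dz + ∫(3/(z**2 + 9)) dz.
Step 3. Evaluate the standard form [assuming z > -3]: now 2*log(z + 1) + 2*log(z + 3) + ∫(1/(z - 1)) dz + ∫(3/(z**2 + 9)) dz.
Step 4. Evaluate the standard form [assuming z > 1]: now log(z - 1) + 2*log(z + 1) + 2*log(z + 3) + ∫(3/(z**2 + 9)) dz.
Step 5. Evaluate the standard form: now log(z - 1) + 2*log(z + 1) + 2*log(z + 3) + atan(z/3).
Answer: log(z - 1) + 2*log(z + 1) + 2*log(z + 3) + atan(z/3).


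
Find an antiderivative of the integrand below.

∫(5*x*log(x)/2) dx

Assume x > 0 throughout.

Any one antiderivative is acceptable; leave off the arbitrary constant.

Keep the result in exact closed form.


Answer: 5*x**2*log(x)/4 - 5*x**2/8.


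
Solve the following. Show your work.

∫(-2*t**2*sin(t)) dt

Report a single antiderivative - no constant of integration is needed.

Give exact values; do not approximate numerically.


Step 1. Integrate ∫(-2*t**2*sin(t)) dt by parts with u = t**2, dv = (-2*sin(t)) dt, so v = 2*cos(t): now 2*t**2*cos(t) + ∫(-4*t*cos(t)) dt.
Step 2. Integrate ∫(-4*t*cos(t)) dt by parts with u = t, dv = (-4*cos(t)) dt, so v = -4*sin(t): now 2*t**2*cos(t) - 4*t*sin(t) + ∫(4*sin(t)) dt.
Step 3. Evaluate the standard form: now 2*t**2*cos(t) - 4*t*sin(t) - 4*cos(t).
Answer: 2*t**2*cos(t) - 4*t*sin(t) - 4*cos(t).


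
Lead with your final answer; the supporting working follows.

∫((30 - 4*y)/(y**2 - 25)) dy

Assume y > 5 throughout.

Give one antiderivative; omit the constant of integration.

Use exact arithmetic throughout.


The answer is log(y - 5) - 5*log(y + 5).
Step 1. Decompose ∫((30 - 4*y)/(y**2 - 25)) dy by partial fractions, (30 - 4*y)/(y**2 - 25) = -5/(y + 5) + 1/(y - 5): now ∫(1/(y - 5)) dy + ∫(-5/(y + 5)) dy.
Step 2. Evaluate the standard form [assuming y > 5]: now log(y - 5) + ∫(-5/(y + 5)) dy.
Step 3. Evaluate the standard form [assuming y > -5]: now log(y - 5) - 5*log(y + 5).
Answer: log(y - 5) - 5*log(y + 5).
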